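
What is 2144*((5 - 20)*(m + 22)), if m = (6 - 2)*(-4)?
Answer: -192960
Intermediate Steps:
m = -16 (m = 4*(-4) = -16)
2144*((5 - 20)*(m + 22)) = 2144*((5 - 20)*(-16 + 22)) = 2144*(-15*6) = 2144*(-90) = -192960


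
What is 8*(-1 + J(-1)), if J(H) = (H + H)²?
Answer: 24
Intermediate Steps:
J(H) = 4*H² (J(H) = (2*H)² = 4*H²)
8*(-1 + J(-1)) = 8*(-1 + 4*(-1)²) = 8*(-1 + 4*1) = 8*(-1 + 4) = 8*3 = 24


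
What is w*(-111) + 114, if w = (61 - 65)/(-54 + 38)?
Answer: 345/4 ≈ 86.250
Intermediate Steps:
w = 1/4 (w = -4/(-16) = -4*(-1/16) = 1/4 ≈ 0.25000)
w*(-111) + 114 = (1/4)*(-111) + 114 = -111/4 + 114 = 345/4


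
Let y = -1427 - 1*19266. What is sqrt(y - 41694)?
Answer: I*sqrt(62387) ≈ 249.77*I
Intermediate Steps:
y = -20693 (y = -1427 - 19266 = -20693)
sqrt(y - 41694) = sqrt(-20693 - 41694) = sqrt(-62387) = I*sqrt(62387)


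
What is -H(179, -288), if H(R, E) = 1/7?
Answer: -⅐ ≈ -0.14286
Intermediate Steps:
H(R, E) = ⅐
-H(179, -288) = -1*⅐ = -⅐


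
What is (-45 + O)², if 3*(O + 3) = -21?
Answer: 3025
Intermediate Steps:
O = -10 (O = -3 + (⅓)*(-21) = -3 - 7 = -10)
(-45 + O)² = (-45 - 10)² = (-55)² = 3025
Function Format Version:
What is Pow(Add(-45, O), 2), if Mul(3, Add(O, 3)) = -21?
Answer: 3025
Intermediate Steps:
O = -10 (O = Add(-3, Mul(Rational(1, 3), -21)) = Add(-3, -7) = -10)
Pow(Add(-45, O), 2) = Pow(Add(-45, -10), 2) = Pow(-55, 2) = 3025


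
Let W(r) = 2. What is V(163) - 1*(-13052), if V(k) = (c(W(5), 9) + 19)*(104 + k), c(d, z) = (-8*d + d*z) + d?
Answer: 19193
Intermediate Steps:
c(d, z) = -7*d + d*z
V(k) = 2392 + 23*k (V(k) = (2*(-7 + 9) + 19)*(104 + k) = (2*2 + 19)*(104 + k) = (4 + 19)*(104 + k) = 23*(104 + k) = 2392 + 23*k)
V(163) - 1*(-13052) = (2392 + 23*163) - 1*(-13052) = (2392 + 3749) + 13052 = 6141 + 13052 = 19193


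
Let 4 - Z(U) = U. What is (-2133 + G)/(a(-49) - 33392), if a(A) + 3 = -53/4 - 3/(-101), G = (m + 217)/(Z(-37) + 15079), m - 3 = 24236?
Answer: 271239742/4251530115 ≈ 0.063798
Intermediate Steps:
m = 24239 (m = 3 + 24236 = 24239)
Z(U) = 4 - U
G = 1019/630 (G = (24239 + 217)/((4 - 1*(-37)) + 15079) = 24456/((4 + 37) + 15079) = 24456/(41 + 15079) = 24456/15120 = 24456*(1/15120) = 1019/630 ≈ 1.6175)
a(A) = -6553/404 (a(A) = -3 + (-53/4 - 3/(-101)) = -3 + (-53*¼ - 3*(-1/101)) = -3 + (-53/4 + 3/101) = -3 - 5341/404 = -6553/404)
(-2133 + G)/(a(-49) - 33392) = (-2133 + 1019/630)/(-6553/404 - 33392) = -1342771/(630*(-13496921/404)) = -1342771/630*(-404/13496921) = 271239742/4251530115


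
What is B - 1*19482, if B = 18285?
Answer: -1197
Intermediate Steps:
B - 1*19482 = 18285 - 1*19482 = 18285 - 19482 = -1197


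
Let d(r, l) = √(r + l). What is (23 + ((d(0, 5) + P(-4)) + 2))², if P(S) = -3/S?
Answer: 10689/16 + 103*√5/2 ≈ 783.22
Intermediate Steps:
d(r, l) = √(l + r)
(23 + ((d(0, 5) + P(-4)) + 2))² = (23 + ((√(5 + 0) - 3/(-4)) + 2))² = (23 + ((√5 - 3*(-¼)) + 2))² = (23 + ((√5 + ¾) + 2))² = (23 + ((¾ + √5) + 2))² = (23 + (11/4 + √5))² = (103/4 + √5)²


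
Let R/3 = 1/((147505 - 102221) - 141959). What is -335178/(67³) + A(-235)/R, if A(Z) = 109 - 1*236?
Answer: 1230894799547/300763 ≈ 4.0926e+6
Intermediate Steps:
A(Z) = -127 (A(Z) = 109 - 236 = -127)
R = -1/32225 (R = 3/((147505 - 102221) - 141959) = 3/(45284 - 141959) = 3/(-96675) = 3*(-1/96675) = -1/32225 ≈ -3.1032e-5)
-335178/(67³) + A(-235)/R = -335178/(67³) - 127/(-1/32225) = -335178/300763 - 127*(-32225) = -335178*1/300763 + 4092575 = -335178/300763 + 4092575 = 1230894799547/300763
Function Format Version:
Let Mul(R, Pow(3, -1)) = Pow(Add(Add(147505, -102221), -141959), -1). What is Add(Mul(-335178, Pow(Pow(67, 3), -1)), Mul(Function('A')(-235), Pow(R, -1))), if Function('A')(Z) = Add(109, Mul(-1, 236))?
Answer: Rational(1230894799547, 300763) ≈ 4.0926e+6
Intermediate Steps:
Function('A')(Z) = -127 (Function('A')(Z) = Add(109, -236) = -127)
R = Rational(-1, 32225) (R = Mul(3, Pow(Add(Add(147505, -102221), -141959), -1)) = Mul(3, Pow(Add(45284, -141959), -1)) = Mul(3, Pow(-96675, -1)) = Mul(3, Rational(-1, 96675)) = Rational(-1, 32225) ≈ -3.1032e-5)
Add(Mul(-335178, Pow(Pow(67, 3), -1)), Mul(Function('A')(-235), Pow(R, -1))) = Add(Mul(-335178, Pow(Pow(67, 3), -1)), Mul(-127, Pow(Rational(-1, 32225), -1))) = Add(Mul(-335178, Pow(300763, -1)), Mul(-127, -32225)) = Add(Mul(-335178, Rational(1, 300763)), 4092575) = Add(Rational(-335178, 300763), 4092575) = Rational(1230894799547, 300763)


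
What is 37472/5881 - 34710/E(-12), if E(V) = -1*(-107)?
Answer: -200120006/629267 ≈ -318.02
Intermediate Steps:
E(V) = 107
37472/5881 - 34710/E(-12) = 37472/5881 - 34710/107 = -200120006/629267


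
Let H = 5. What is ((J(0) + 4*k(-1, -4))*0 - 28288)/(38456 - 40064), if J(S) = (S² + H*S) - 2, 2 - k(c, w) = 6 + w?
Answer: 3536/201 ≈ 17.592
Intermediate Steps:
k(c, w) = -4 - w (k(c, w) = 2 - (6 + w) = 2 + (-6 - w) = -4 - w)
J(S) = -2 + S² + 5*S (J(S) = (S² + 5*S) - 2 = -2 + S² + 5*S)
((J(0) + 4*k(-1, -4))*0 - 28288)/(38456 - 40064) = (((-2 + 0² + 5*0) + 4*(-4 - 1*(-4)))*0 - 28288)/(38456 - 40064) = (((-2 + 0 + 0) + 4*(-4 + 4))*0 - 28288)/(-1608) = ((-2 + 4*0)*0 - 28288)*(-1/1608) = ((-2 + 0)*0 - 28288)*(-1/1608) = (-2*0 - 28288)*(-1/1608) = (0 - 28288)*(-1/1608) = -28288*(-1/1608) = 3536/201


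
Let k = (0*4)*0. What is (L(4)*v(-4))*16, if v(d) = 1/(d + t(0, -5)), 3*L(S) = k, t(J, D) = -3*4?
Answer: 0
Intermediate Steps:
k = 0 (k = 0*0 = 0)
t(J, D) = -12
L(S) = 0 (L(S) = (⅓)*0 = 0)
v(d) = 1/(-12 + d) (v(d) = 1/(d - 12) = 1/(-12 + d))
(L(4)*v(-4))*16 = (0/(-12 - 4))*16 = (0/(-16))*16 = (0*(-1/16))*16 = 0*16 = 0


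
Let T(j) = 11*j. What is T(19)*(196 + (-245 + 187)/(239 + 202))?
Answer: 18053002/441 ≈ 40937.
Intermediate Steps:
T(19)*(196 + (-245 + 187)/(239 + 202)) = (11*19)*(196 + (-245 + 187)/(239 + 202)) = 209*(196 - 58/441) = 209*(86378/441) = 18053002/441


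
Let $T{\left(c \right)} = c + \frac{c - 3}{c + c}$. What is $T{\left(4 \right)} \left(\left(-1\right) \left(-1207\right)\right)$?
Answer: $\frac{39831}{8} \approx 4978.9$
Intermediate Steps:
$T{\left(c \right)} = c + \frac{-3 + c}{2 c}$
$T{\left(4 \right)} \left(\left(-1\right) \left(-1207\right)\right) = \left(\frac{1}{2} + 4 - \frac{3}{2 \cdot 4}\right) \left(\left(-1\right) \left(-1207\right)\right) = \left(\frac{1}{2} + 4 - \frac{3}{8}\right) 1207 = \frac{33}{8} \cdot 1207 = \frac{39831}{8}$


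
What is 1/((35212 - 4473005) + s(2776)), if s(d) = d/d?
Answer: -1/4437792 ≈ -2.2534e-7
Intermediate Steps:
s(d) = 1
1/((35212 - 4473005) + s(2776)) = 1/((35212 - 4473005) + 1) = 1/(-4437793 + 1) = 1/(-4437792) = -1/4437792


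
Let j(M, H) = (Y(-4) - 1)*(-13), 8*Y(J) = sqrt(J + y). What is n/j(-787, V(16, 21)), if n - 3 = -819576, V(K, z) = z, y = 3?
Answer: -52452672/845 - 6556584*I/845 ≈ -62074.0 - 7759.3*I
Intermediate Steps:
Y(J) = sqrt(3 + J)/8 (Y(J) = sqrt(J + 3)/8 = sqrt(3 + J)/8)
j(M, H) = 13 - 13*I/8 (j(M, H) = (sqrt(3 - 4)/8 - 1)*(-13) = (sqrt(-1)/8 - 1)*(-13) = (I/8 - 1)*(-13) = (-1 + I/8)*(-13) = 13 - 13*I/8)
n = -819573 (n = 3 - 819576 = -819573)
n/j(-787, V(16, 21)) = -819573*64*(13 + 13*I/8)/10985 = -52452672*(13 + 13*I/8)/10985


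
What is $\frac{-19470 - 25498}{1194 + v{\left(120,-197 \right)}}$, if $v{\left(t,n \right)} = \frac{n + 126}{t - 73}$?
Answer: $- \frac{2113496}{56047} \approx -37.709$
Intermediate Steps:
$v{\left(t,n \right)} = \frac{126 + n}{-73 + t}$
$\frac{-19470 - 25498}{1194 + v{\left(120,-197 \right)}} = \frac{-19470 - 25498}{1194 + \frac{126 - 197}{-73 + 120}} = - \frac{44968}{1194 + \frac{1}{47} \left(-71\right)} = - \frac{44968}{1194 - \frac{71}{47}} = - \frac{44968}{\frac{56047}{47}} = \left(-44968\right) \frac{47}{56047} = - \frac{2113496}{56047}$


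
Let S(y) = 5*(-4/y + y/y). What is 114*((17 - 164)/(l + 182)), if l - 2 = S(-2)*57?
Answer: -16758/1039 ≈ -16.129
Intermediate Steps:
S(y) = 5 - 20/y (S(y) = 5*(-4/y + 1) = 5*(1 - 4/y) = 5 - 20/y)
l = 857 (l = 2 + (5 - 20/(-2))*57 = 2 + (5 - 20*(-1/2))*57 = 2 + (5 + 10)*57 = 2 + 15*57 = 2 + 855 = 857)
114*((17 - 164)/(l + 182)) = 114*((17 - 164)/(857 + 182)) = 114*(-147/1039) = -16758/1039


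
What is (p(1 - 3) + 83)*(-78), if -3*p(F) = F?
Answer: -6526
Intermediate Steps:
p(F) = -F/3
(p(1 - 3) + 83)*(-78) = (-(1 - 3)/3 + 83)*(-78) = (-1/3*(-2) + 83)*(-78) = (2/3 + 83)*(-78) = (251/3)*(-78) = -6526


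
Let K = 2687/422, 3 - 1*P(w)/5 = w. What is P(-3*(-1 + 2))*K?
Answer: 40305/211 ≈ 191.02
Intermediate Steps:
P(w) = 15 - 5*w
K = 2687/422 (K = 2687*(1/422) = 2687/422 ≈ 6.3673)
P(-3*(-1 + 2))*K = (15 - (-15)*(-1 + 2))*(2687/422) = (15 - (-15))*(2687/422) = (15 - 5*(-3))*(2687/422) = (15 + 15)*(2687/422) = 30*(2687/422) = 40305/211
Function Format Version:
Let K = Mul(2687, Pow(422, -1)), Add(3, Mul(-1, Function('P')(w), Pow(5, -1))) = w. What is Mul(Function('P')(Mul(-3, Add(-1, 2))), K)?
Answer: Rational(40305, 211) ≈ 191.02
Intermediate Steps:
Function('P')(w) = Add(15, Mul(-5, w))
K = Rational(2687, 422) (K = Mul(2687, Rational(1, 422)) = Rational(2687, 422) ≈ 6.3673)
Mul(Function('P')(Mul(-3, Add(-1, 2))), K) = Mul(Add(15, Mul(-5, Mul(-3, Add(-1, 2)))), Rational(2687, 422)) = Mul(Add(15, Mul(-5, Mul(-3, 1))), Rational(2687, 422)) = Mul(Add(15, Mul(-5, -3)), Rational(2687, 422)) = Mul(Add(15, 15), Rational(2687, 422)) = Mul(30, Rational(2687, 422)) = Rational(40305, 211)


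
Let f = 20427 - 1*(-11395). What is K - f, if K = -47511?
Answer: -79333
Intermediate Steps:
f = 31822 (f = 20427 + 11395 = 31822)
K - f = -47511 - 1*31822 = -47511 - 31822 = -79333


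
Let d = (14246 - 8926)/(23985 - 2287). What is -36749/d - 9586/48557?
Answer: -1018905843243/6797980 ≈ -1.4988e+5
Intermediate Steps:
d = 140/571 (d = 5320/21698 = 5320*(1/21698) = 140/571 ≈ 0.24518)
-36749/d - 9586/48557 = -36749/140/571 - 9586/48557 = -36749*571/140 - 9586*1/48557 = -20983679/140 - 9586/48557 = -1018905843243/6797980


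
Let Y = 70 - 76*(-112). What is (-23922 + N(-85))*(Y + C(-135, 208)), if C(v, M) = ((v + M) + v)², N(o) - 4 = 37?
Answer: -296745306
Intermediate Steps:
N(o) = 41 (N(o) = 4 + 37 = 41)
C(v, M) = (M + 2*v)² (C(v, M) = ((M + v) + v)² = (M + 2*v)²)
Y = 8582 (Y = 70 + 8512 = 8582)
(-23922 + N(-85))*(Y + C(-135, 208)) = (-23922 + 41)*(8582 + (208 + 2*(-135))²) = -23881*(8582 + (208 - 270)²) = -23881*(8582 + (-62)²) = -23881*(8582 + 3844) = -23881*12426 = -296745306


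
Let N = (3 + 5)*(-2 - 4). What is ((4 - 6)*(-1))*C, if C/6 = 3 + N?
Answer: -540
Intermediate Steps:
N = -48 (N = 8*(-6) = -48)
C = -270 (C = 6*(3 - 48) = 6*(-45) = -270)
((4 - 6)*(-1))*C = ((4 - 6)*(-1))*(-270) = -2*(-1)*(-270) = 2*(-270) = -540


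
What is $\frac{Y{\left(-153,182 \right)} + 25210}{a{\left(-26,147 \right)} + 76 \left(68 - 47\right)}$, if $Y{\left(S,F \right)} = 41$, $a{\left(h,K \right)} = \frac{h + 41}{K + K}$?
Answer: $\frac{2474598}{156413} \approx 15.821$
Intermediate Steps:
$a{\left(h,K \right)} = \frac{41 + h}{2 K}$
$\frac{Y{\left(-153,182 \right)} + 25210}{a{\left(-26,147 \right)} + 76 \left(68 - 47\right)} = \frac{41 + 25210}{\frac{41 - 26}{2 \cdot 147} + 76 \left(68 - 47\right)} = \frac{25251}{\frac{1}{2} \cdot \frac{1}{147} \cdot 15 + 76 \cdot 21} = \frac{25251}{\frac{5}{98} + 1596} = \frac{25251}{\frac{156413}{98}} = 25251 \cdot \frac{98}{156413} = \frac{2474598}{156413}$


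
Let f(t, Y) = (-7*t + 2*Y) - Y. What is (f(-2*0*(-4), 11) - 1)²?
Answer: 100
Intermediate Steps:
f(t, Y) = Y - 7*t
(f(-2*0*(-4), 11) - 1)² = ((11 - 7*(-2*0)*(-4)) - 1)² = ((11 - 0*(-4)) - 1)² = ((11 - 7*0) - 1)² = ((11 + 0) - 1)² = (11 - 1)² = 10² = 100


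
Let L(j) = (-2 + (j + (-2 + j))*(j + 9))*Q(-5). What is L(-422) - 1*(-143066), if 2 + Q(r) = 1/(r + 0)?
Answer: -3128026/5 ≈ -6.2561e+5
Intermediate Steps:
Q(r) = -2 + 1/r (Q(r) = -2 + 1/(r + 0) = -2 + 1/r)
L(j) = 22/5 - 11*(-2 + 2*j)*(9 + j)/5 (L(j) = (-2 + (j + (-2 + j))*(j + 9))*(-2 + 1/(-5)) = (-2 + (-2 + 2*j)*(9 + j))*(-2 - 1/5) = (-2 + (-2 + 2*j)*(9 + j))*(-11/5) = 22/5 - 11*(-2 + 2*j)*(9 + j)/5)
L(-422) - 1*(-143066) = (44 - 176/5*(-422) - 22/5*(-422)**2) - 1*(-143066) = (44 + 74272/5 - 22/5*178084) + 143066 = (44 + 74272/5 - 3917848/5) + 143066 = -3843356/5 + 143066 = -3128026/5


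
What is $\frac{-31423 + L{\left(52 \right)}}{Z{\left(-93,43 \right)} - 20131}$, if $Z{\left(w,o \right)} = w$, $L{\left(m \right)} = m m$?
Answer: $\frac{28719}{20224} \approx 1.42$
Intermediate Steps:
$L{\left(m \right)} = m^{2}$
$\frac{-31423 + L{\left(52 \right)}}{Z{\left(-93,43 \right)} - 20131} = \frac{-31423 + 52^{2}}{-93 - 20131} = \frac{-31423 + 2704}{-20224} = \left(-28719\right) \left(- \frac{1}{20224}\right) = \frac{28719}{20224}$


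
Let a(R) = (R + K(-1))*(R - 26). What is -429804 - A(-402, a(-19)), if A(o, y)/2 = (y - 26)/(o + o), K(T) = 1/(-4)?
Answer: -691121471/1608 ≈ -4.2980e+5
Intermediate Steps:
K(T) = -1/4
a(R) = (-26 + R)*(-1/4 + R) (a(R) = (R - 1/4)*(R - 26) = (-1/4 + R)*(-26 + R) = (-26 + R)*(-1/4 + R))
A(o, y) = (-26 + y)/o (A(o, y) = 2*((y - 26)/(o + o)) = 2*((-26 + y)/((2*o))) = 2*((-26 + y)*(1/(2*o))) = 2*((-26 + y)/(2*o)) = (-26 + y)/o)
-429804 - A(-402, a(-19)) = -429804 - (-26 + (13/2 + (-19)**2 - 105/4*(-19)))/(-402) = -429804 - (-1)*(-26 + (13/2 + 361 + 1995/4))/402 = -429804 - (-1)*(-26 + 3465/4)/402 = -429804 - (-1)*3361/(402*4) = -429804 - 1*(-3361/1608) = -429804 + 3361/1608 = -691121471/1608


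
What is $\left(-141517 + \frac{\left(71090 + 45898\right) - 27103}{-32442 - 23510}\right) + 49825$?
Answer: $- \frac{5130440669}{55952} \approx -91694.0$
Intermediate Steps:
$\left(-141517 + \frac{\left(71090 + 45898\right) - 27103}{-32442 - 23510}\right) + 49825 = \left(-141517 + \frac{116988 - 27103}{-55952}\right) + 49825 = \left(-141517 + 89885 \left(- \frac{1}{55952}\right)\right) + 49825 = \left(-141517 - \frac{89885}{55952}\right) + 49825 = - \frac{7918249069}{55952} + 49825 = - \frac{5130440669}{55952}$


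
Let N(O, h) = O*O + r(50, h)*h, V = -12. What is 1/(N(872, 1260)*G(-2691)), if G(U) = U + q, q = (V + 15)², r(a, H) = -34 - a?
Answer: -1/1755487008 ≈ -5.6964e-10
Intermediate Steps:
q = 9 (q = (-12 + 15)² = 3² = 9)
N(O, h) = O² - 84*h (N(O, h) = O*O + (-34 - 1*50)*h = O² + (-34 - 50)*h = O² - 84*h)
G(U) = 9 + U (G(U) = U + 9 = 9 + U)
1/(N(872, 1260)*G(-2691)) = 1/((872² - 84*1260)*(9 - 2691)) = 1/((760384 - 105840)*(-2682)) = -1/2682/654544 = (1/654544)*(-1/2682) = -1/1755487008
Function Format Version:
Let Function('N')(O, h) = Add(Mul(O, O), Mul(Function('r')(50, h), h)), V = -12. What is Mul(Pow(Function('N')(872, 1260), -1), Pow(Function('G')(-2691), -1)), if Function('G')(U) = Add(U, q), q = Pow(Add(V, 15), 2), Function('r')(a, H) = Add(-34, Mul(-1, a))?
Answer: Rational(-1, 1755487008) ≈ -5.6964e-10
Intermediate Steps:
q = 9 (q = Pow(Add(-12, 15), 2) = Pow(3, 2) = 9)
Function('N')(O, h) = Add(Pow(O, 2), Mul(-84, h)) (Function('N')(O, h) = Add(Mul(O, O), Mul(Add(-34, Mul(-1, 50)), h)) = Add(Pow(O, 2), Mul(Add(-34, -50), h)) = Add(Pow(O, 2), Mul(-84, h)))
Function('G')(U) = Add(9, U) (Function('G')(U) = Add(U, 9) = Add(9, U))
Mul(Pow(Function('N')(872, 1260), -1), Pow(Function('G')(-2691), -1)) = Mul(Pow(Add(Pow(872, 2), Mul(-84, 1260)), -1), Pow(Add(9, -2691), -1)) = Mul(Pow(Add(760384, -105840), -1), Pow(-2682, -1)) = Mul(Pow(654544, -1), Rational(-1, 2682)) = Mul(Rational(1, 654544), Rational(-1, 2682)) = Rational(-1, 1755487008)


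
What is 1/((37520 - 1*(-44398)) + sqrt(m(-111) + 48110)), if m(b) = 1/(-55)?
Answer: 4505490/369078083771 - 7*sqrt(2970055)/369078083771 ≈ 1.2175e-5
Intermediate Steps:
m(b) = -1/55
1/((37520 - 1*(-44398)) + sqrt(m(-111) + 48110)) = 1/((37520 - 1*(-44398)) + sqrt(-1/55 + 48110)) = 1/((37520 + 44398) + sqrt(2646049/55)) = 1/(81918 + 7*sqrt(2970055)/55)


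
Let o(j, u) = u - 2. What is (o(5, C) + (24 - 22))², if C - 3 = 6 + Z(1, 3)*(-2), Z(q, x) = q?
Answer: 49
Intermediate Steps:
C = 7 (C = 3 + (6 + 1*(-2)) = 3 + (6 - 2) = 3 + 4 = 7)
o(j, u) = -2 + u
(o(5, C) + (24 - 22))² = ((-2 + 7) + (24 - 22))² = (5 + 2)² = 7² = 49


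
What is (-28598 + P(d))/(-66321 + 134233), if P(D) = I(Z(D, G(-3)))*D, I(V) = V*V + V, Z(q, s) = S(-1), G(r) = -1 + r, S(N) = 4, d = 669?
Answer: -7609/33956 ≈ -0.22408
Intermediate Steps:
Z(q, s) = 4
I(V) = V + V² (I(V) = V² + V = V + V²)
P(D) = 20*D (P(D) = (4*(1 + 4))*D = (4*5)*D = 20*D)
(-28598 + P(d))/(-66321 + 134233) = (-28598 + 20*669)/(-66321 + 134233) = (-28598 + 13380)/67912 = -15218*1/67912 = -7609/33956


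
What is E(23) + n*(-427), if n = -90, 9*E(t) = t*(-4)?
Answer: 345778/9 ≈ 38420.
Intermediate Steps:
E(t) = -4*t/9 (E(t) = (t*(-4))/9 = (-4*t)/9 = -4*t/9)
E(23) + n*(-427) = -4/9*23 - 90*(-427) = -92/9 + 38430 = 345778/9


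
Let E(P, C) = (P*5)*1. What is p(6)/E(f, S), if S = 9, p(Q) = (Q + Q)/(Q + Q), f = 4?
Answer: 1/20 ≈ 0.050000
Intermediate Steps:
p(Q) = 1 (p(Q) = (2*Q)/((2*Q)) = (2*Q)*(1/(2*Q)) = 1)
E(P, C) = 5*P (E(P, C) = (5*P)*1 = 5*P)
p(6)/E(f, S) = 1/(5*4) = 1/20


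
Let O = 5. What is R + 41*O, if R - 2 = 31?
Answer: 238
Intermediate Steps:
R = 33 (R = 2 + 31 = 33)
R + 41*O = 33 + 41*5 = 33 + 205 = 238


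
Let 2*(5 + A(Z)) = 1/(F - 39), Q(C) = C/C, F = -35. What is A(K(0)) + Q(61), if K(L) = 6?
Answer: -593/148 ≈ -4.0068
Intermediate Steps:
Q(C) = 1
A(Z) = -741/148 (A(Z) = -5 + 1/(2*(-35 - 39)) = -5 + (½)/(-74) = -5 + (½)*(-1/74) = -5 - 1/148 = -741/148)
A(K(0)) + Q(61) = -741/148 + 1 = -593/148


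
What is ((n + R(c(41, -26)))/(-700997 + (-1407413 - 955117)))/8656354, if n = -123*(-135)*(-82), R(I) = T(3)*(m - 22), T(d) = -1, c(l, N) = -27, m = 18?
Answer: 680803/13259487100279 ≈ 5.1345e-8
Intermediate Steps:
R(I) = 4 (R(I) = -(18 - 22) = -1*(-4) = 4)
n = -1361610 (n = 16605*(-82) = -1361610)
((n + R(c(41, -26)))/(-700997 + (-1407413 - 955117)))/8656354 = ((-1361610 + 4)/(-700997 + (-1407413 - 955117)))/8656354 = -1361606/(-700997 - 2362530)*(1/8656354) = -1361606/(-3063527)*(1/8656354) = -1361606*(-1/3063527)*(1/8656354) = (1361606/3063527)*(1/8656354) = 680803/13259487100279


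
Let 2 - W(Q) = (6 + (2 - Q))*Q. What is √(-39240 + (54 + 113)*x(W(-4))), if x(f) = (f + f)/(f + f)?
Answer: I*√39073 ≈ 197.67*I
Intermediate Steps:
W(Q) = 2 - Q*(8 - Q) (W(Q) = 2 - (6 + (2 - Q))*Q = 2 - (8 - Q)*Q = 2 - Q*(8 - Q))
x(f) = 1 (x(f) = (2*f)/((2*f)) = (2*f)*(1/(2*f)) = 1)
√(-39240 + (54 + 113)*x(W(-4))) = √(-39240 + (54 + 113)*1) = √(-39240 + 167*1) = √(-39240 + 167) = √(-39073) = I*√39073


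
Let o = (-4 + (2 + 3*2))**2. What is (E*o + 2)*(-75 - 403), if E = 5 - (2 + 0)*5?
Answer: 37284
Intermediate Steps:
o = 16 (o = (-4 + (2 + 6))**2 = (-4 + 8)**2 = 4**2 = 16)
E = -5 (E = 5 - 1*2*5 = 5 - 2*5 = 5 - 10 = -5)
(E*o + 2)*(-75 - 403) = (-5*16 + 2)*(-75 - 403) = (-80 + 2)*(-478) = -78*(-478) = 37284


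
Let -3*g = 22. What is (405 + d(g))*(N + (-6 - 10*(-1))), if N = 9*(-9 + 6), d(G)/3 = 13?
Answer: -10212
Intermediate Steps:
g = -22/3 (g = -⅓*22 = -22/3 ≈ -7.3333)
d(G) = 39 (d(G) = 3*13 = 39)
N = -27 (N = 9*(-3) = -27)
(405 + d(g))*(N + (-6 - 10*(-1))) = (405 + 39)*(-27 + (-6 - 10*(-1))) = 444*(-27 + (-6 + 10)) = 444*(-27 + 4) = 444*(-23) = -10212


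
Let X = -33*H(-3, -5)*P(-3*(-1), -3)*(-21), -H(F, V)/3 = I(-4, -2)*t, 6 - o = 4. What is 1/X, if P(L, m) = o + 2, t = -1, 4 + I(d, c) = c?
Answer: -1/49896 ≈ -2.0042e-5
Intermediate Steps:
o = 2 (o = 6 - 1*4 = 6 - 4 = 2)
I(d, c) = -4 + c
H(F, V) = -18 (H(F, V) = -3*(-4 - 2)*(-1) = -(-18)*(-1) = -3*6 = -18)
P(L, m) = 4 (P(L, m) = 2 + 2 = 4)
X = -49896 (X = -33*(-18*4)*(-21) = -(-2376)*(-21) = -33*1512 = -49896)
1/X = 1/(-49896) = -1/49896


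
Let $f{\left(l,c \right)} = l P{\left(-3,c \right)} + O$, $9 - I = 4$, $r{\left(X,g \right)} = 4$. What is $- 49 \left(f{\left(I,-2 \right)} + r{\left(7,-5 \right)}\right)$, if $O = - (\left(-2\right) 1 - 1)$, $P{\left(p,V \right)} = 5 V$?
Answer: $2107$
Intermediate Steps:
$I = 5$ ($I = 9 - 4 = 5$)
$O = 3$ ($O = - (-2 - 1) = \left(-1\right) \left(-3\right) = 3$)
$f{\left(l,c \right)} = 3 + 5 c l$ ($f{\left(l,c \right)} = l 5 c + 3 = 5 c l + 3 = 3 + 5 c l$)
$- 49 \left(f{\left(I,-2 \right)} + r{\left(7,-5 \right)}\right) = - 49 \left(\left(3 + 5 \left(-2\right) 5\right) + 4\right) = - 49 \left(\left(3 - 50\right) + 4\right) = - 49 \left(-47 + 4\right) = \left(-49\right) \left(-43\right) = 2107$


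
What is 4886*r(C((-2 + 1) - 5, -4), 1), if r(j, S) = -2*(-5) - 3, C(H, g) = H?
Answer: 34202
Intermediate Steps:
r(j, S) = 7 (r(j, S) = 10 - 3 = 7)
4886*r(C((-2 + 1) - 5, -4), 1) = 4886*7 = 34202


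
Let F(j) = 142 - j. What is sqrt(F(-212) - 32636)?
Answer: I*sqrt(32282) ≈ 179.67*I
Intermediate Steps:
sqrt(F(-212) - 32636) = sqrt((142 - 1*(-212)) - 32636) = sqrt((142 + 212) - 32636) = sqrt(354 - 32636) = sqrt(-32282) = I*sqrt(32282)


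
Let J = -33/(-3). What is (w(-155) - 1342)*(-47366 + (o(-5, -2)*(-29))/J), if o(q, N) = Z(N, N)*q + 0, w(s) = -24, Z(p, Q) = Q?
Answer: 712117656/11 ≈ 6.4738e+7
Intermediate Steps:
J = 11 (J = -33*(-⅓) = 11)
o(q, N) = N*q (o(q, N) = N*q + 0 = N*q)
(w(-155) - 1342)*(-47366 + (o(-5, -2)*(-29))/J) = (-24 - 1342)*(-47366 + (-2*(-5)*(-29))/11) = -1366*(-47366 + (10*(-29))*(1/11)) = -1366*(-47366 - 290*1/11) = -1366*(-47366 - 290/11) = -1366*(-521316/11) = 712117656/11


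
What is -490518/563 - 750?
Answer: -912768/563 ≈ -1621.3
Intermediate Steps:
-490518/563 - 750 = -912768/563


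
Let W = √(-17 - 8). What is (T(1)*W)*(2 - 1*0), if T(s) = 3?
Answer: 30*I ≈ 30.0*I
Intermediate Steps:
W = 5*I (W = √(-25) = 5*I ≈ 5.0*I)
(T(1)*W)*(2 - 1*0) = (3*(5*I))*(2 - 1*0) = (15*I)*(2 + 0) = (15*I)*2 = 30*I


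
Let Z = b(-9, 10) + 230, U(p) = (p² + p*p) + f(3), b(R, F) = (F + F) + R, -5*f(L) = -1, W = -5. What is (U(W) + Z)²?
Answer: 2119936/25 ≈ 84798.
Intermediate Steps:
f(L) = ⅕ (f(L) = -⅕*(-1) = ⅕)
b(R, F) = R + 2*F (b(R, F) = 2*F + R = R + 2*F)
U(p) = ⅕ + 2*p² (U(p) = (p² + p*p) + ⅕ = (p² + p²) + ⅕ = 2*p² + ⅕ = ⅕ + 2*p²)
Z = 241 (Z = (-9 + 2*10) + 230 = (-9 + 20) + 230 = 11 + 230 = 241)
(U(W) + Z)² = ((⅕ + 2*(-5)²) + 241)² = ((⅕ + 2*25) + 241)² = ((⅕ + 50) + 241)² = (251/5 + 241)² = (1456/5)² = 2119936/25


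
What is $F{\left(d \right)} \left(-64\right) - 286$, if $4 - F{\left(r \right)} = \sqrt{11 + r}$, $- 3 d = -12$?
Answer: $-542 + 64 \sqrt{15} \approx -294.13$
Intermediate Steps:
$d = 4$ ($d = \left(- \frac{1}{3}\right) \left(-12\right) = 4$)
$F{\left(r \right)} = 4 - \sqrt{11 + r}$
$F{\left(d \right)} \left(-64\right) - 286 = \left(4 - \sqrt{11 + 4}\right) \left(-64\right) - 286 = \left(4 - \sqrt{15}\right) \left(-64\right) - 286 = \left(-256 + 64 \sqrt{15}\right) - 286 = -542 + 64 \sqrt{15}$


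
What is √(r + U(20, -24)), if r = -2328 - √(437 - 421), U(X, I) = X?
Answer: 34*I*√2 ≈ 48.083*I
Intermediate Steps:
r = -2332 (r = -2328 - √16 = -2328 - 1*4 = -2328 - 4 = -2332)
√(r + U(20, -24)) = √(-2332 + 20) = √(-2312) = 34*I*√2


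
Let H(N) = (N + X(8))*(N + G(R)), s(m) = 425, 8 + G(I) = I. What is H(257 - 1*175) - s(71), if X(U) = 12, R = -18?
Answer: 4839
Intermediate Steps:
G(I) = -8 + I
H(N) = (-26 + N)*(12 + N) (H(N) = (N + 12)*(N + (-8 - 18)) = (12 + N)*(N - 26) = (12 + N)*(-26 + N) = (-26 + N)*(12 + N))
H(257 - 1*175) - s(71) = (-312 + (257 - 1*175)² - 14*(257 - 1*175)) - 1*425 = (-312 + (257 - 175)² - 14*(257 - 175)) - 425 = (-312 + 82² - 14*82) - 425 = (-312 + 6724 - 1148) - 425 = 5264 - 425 = 4839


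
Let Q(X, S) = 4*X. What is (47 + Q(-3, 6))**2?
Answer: 1225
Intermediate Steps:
(47 + Q(-3, 6))**2 = (47 + 4*(-3))**2 = (47 - 12)**2 = 35**2 = 1225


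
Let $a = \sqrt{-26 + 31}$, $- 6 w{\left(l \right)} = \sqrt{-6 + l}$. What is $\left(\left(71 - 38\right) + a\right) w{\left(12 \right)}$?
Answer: $\frac{\sqrt{6} \left(-33 - \sqrt{5}\right)}{6} \approx -14.385$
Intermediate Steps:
$w{\left(l \right)} = - \frac{\sqrt{-6 + l}}{6}$
$a = \sqrt{5} \approx 2.2361$
$\left(\left(71 - 38\right) + a\right) w{\left(12 \right)} = \left(\left(71 - 38\right) + \sqrt{5}\right) \left(- \frac{\sqrt{-6 + 12}}{6}\right) = \left(33 + \sqrt{5}\right) \left(- \frac{\sqrt{6}}{6}\right) = - \frac{\sqrt{6} \left(33 + \sqrt{5}\right)}{6}$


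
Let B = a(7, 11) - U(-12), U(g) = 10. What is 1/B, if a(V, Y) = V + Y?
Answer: ⅛ ≈ 0.12500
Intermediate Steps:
B = 8 (B = (7 + 11) - 1*10 = 18 - 10 = 8)
1/B = 1/8 = ⅛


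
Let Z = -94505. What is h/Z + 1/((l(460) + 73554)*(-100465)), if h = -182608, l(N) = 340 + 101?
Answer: 271498202524379/140508288965175 ≈ 1.9323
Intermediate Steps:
l(N) = 441
h/Z + 1/((l(460) + 73554)*(-100465)) = -182608/(-94505) + 1/((441 + 73554)*(-100465)) = -182608*(-1/94505) - 1/100465/73995 = 182608/94505 + (1/73995)*(-1/100465) = 182608/94505 - 1/7433907675 = 271498202524379/140508288965175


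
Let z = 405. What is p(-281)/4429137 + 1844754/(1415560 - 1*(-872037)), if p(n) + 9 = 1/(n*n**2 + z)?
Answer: 181287355031095963703/224806914362643312804 ≈ 0.80641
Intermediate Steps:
p(n) = -9 + 1/(405 + n**3) (p(n) = -9 + 1/(n*n**2 + 405) = -9 + 1/(n**3 + 405) = -9 + 1/(405 + n**3))
p(-281)/4429137 + 1844754/(1415560 - 1*(-872037)) = ((-3644 - 9*(-281)**3)/(405 + (-281)**3))/4429137 + 1844754/(1415560 - 1*(-872037)) = ((-3644 - 9*(-22188041))/(405 - 22188041))*(1/4429137) + 1844754/(1415560 + 872037) = ((-3644 + 199692369)/(-22187636))*(1/4429137) + 1844754/2287597 = -1/22187636*199688725*(1/4429137) + 1844754*(1/2287597) = -199688725/22187636*1/4429137 + 1844754/2287597 = -199688725/98272079550132 + 1844754/2287597 = 181287355031095963703/224806914362643312804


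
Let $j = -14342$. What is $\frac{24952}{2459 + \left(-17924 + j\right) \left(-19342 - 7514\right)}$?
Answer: $\frac{24952}{866538155} \approx 2.8795 \cdot 10^{-5}$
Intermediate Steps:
$\frac{24952}{2459 + \left(-17924 + j\right) \left(-19342 - 7514\right)} = \frac{24952}{2459 + \left(-17924 - 14342\right) \left(-19342 - 7514\right)} = \frac{24952}{2459 - -866535696} = \frac{24952}{2459 + 866535696} = \frac{24952}{866538155}$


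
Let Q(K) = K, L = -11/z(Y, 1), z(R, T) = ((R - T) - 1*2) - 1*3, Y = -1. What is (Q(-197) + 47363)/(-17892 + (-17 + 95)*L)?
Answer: -55027/20731 ≈ -2.6543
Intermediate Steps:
z(R, T) = -5 + R - T (z(R, T) = ((R - T) - 2) - 3 = (-2 + R - T) - 3 = -5 + R - T)
L = 11/7 (L = -11/(-5 - 1 - 1*1) = -11/(-5 - 1 - 1) = -11/(-7) = -11*(-⅐) = 11/7 ≈ 1.5714)
(Q(-197) + 47363)/(-17892 + (-17 + 95)*L) = (-197 + 47363)/(-17892 + (-17 + 95)*(11/7)) = 47166/(-17892 + 78*(11/7)) = 47166/(-17892 + 858/7) = 47166/(-124386/7) = 47166*(-7/124386) = -55027/20731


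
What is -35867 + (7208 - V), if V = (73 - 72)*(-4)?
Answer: -28655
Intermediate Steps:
V = -4 (V = 1*(-4) = -4)
-35867 + (7208 - V) = -35867 + (7208 - 1*(-4)) = -35867 + (7208 + 4) = -35867 + 7212 = -28655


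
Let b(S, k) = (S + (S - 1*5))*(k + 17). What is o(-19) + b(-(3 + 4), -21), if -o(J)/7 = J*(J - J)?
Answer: 76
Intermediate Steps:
o(J) = 0 (o(J) = -7*J*(J - J) = -7*J*0 = -7*0 = 0)
b(S, k) = (-5 + 2*S)*(17 + k) (b(S, k) = (S + (S - 5))*(17 + k) = (S + (-5 + S))*(17 + k) = (-5 + 2*S)*(17 + k))
o(-19) + b(-(3 + 4), -21) = 0 + (-85 - 5*(-21) + 34*(-(3 + 4)) + 2*(-(3 + 4))*(-21)) = 0 + (-85 + 105 + 34*(-1*7) + 2*(-1*7)*(-21)) = 0 + (-85 + 105 + 34*(-7) + 2*(-7)*(-21)) = 0 + (-85 + 105 - 238 + 294) = 0 + 76 = 76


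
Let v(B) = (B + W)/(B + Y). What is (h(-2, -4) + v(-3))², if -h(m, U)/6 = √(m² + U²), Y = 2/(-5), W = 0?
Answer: 208305/289 - 360*√5/17 ≈ 673.43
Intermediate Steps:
Y = -⅖ (Y = 2*(-⅕) = -⅖ ≈ -0.40000)
h(m, U) = -6*√(U² + m²) (h(m, U) = -6*√(m² + U²) = -6*√(U² + m²))
v(B) = B/(-⅖ + B) (v(B) = (B + 0)/(B - ⅖) = B/(-⅖ + B))
(h(-2, -4) + v(-3))² = (-6*√((-4)² + (-2)²) + 5*(-3)/(-2 + 5*(-3)))² = (-6*√(16 + 4) + 5*(-3)/(-2 - 15))² = (-12*√5 + 5*(-3)/(-17))² = (-12*√5 + 5*(-3)*(-1/17))² = (-12*√5 + 15/17)² = (15/17 - 12*√5)²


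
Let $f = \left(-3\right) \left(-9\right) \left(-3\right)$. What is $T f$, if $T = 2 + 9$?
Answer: $-891$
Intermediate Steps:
$T = 11$
$f = -81$ ($f = 27 \left(-3\right) = -81$)
$T f = 11 \left(-81\right) = -891$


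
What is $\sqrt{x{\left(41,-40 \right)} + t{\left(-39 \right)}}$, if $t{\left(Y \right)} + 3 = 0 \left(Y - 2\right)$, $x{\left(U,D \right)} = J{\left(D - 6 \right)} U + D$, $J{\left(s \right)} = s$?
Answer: $i \sqrt{1929} \approx 43.92 i$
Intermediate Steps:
$x{\left(U,D \right)} = D + U \left(-6 + D\right)$ ($x{\left(U,D \right)} = \left(D - 6\right) U + D = \left(-6 + D\right) U + D = U \left(-6 + D\right) + D = D + U \left(-6 + D\right)$)
$t{\left(Y \right)} = -3$ ($t{\left(Y \right)} = -3 + 0 \left(Y - 2\right) = -3 + 0 \left(-2 + Y\right) = -3 + 0 = -3$)
$\sqrt{x{\left(41,-40 \right)} + t{\left(-39 \right)}} = \sqrt{\left(-40 + 41 \left(-6 - 40\right)\right) - 3} = \sqrt{\left(-40 + 41 \left(-46\right)\right) - 3} = \sqrt{\left(-40 - 1886\right) - 3} = \sqrt{-1926 - 3} = \sqrt{-1929} = i \sqrt{1929}$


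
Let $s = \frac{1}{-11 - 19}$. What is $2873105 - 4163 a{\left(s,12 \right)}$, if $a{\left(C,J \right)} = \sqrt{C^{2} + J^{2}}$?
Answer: $2873105 - \frac{4163 \sqrt{129601}}{30} \approx 2.8231 \cdot 10^{6}$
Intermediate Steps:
$s = - \frac{1}{30}$ ($s = \frac{1}{-30} = - \frac{1}{30} \approx -0.033333$)
$2873105 - 4163 a{\left(s,12 \right)} = 2873105 - 4163 \sqrt{\left(- \frac{1}{30}\right)^{2} + 12^{2}} = 2873105 - 4163 \sqrt{\frac{1}{900} + 144} = 2873105 - 4163 \sqrt{\frac{129601}{900}} = 2873105 - 4163 \frac{\sqrt{129601}}{30} = 2873105 - \frac{4163 \sqrt{129601}}{30}$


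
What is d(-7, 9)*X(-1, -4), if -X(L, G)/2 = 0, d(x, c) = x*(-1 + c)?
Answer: 0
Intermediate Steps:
X(L, G) = 0 (X(L, G) = -2*0 = 0)
d(-7, 9)*X(-1, -4) = -7*(-1 + 9)*0 = -7*8*0 = -56*0 = 0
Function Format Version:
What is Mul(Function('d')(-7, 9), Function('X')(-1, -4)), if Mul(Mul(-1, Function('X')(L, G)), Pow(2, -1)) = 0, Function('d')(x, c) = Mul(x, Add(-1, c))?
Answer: 0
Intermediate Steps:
Function('X')(L, G) = 0 (Function('X')(L, G) = Mul(-2, 0) = 0)
Mul(Function('d')(-7, 9), Function('X')(-1, -4)) = Mul(Mul(-7, Add(-1, 9)), 0) = Mul(Mul(-7, 8), 0) = Mul(-56, 0) = 0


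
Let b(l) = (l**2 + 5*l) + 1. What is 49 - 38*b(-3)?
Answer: 239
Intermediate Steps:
b(l) = 1 + l**2 + 5*l
49 - 38*b(-3) = 49 - 38*(1 + (-3)**2 + 5*(-3)) = 49 - 38*(1 + 9 - 15) = 49 - 38*(-5) = 49 + 190 = 239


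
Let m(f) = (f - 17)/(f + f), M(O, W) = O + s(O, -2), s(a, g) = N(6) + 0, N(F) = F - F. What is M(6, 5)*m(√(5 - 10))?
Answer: 3 + 51*I*√5/5 ≈ 3.0 + 22.808*I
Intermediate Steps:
N(F) = 0
s(a, g) = 0 (s(a, g) = 0 + 0 = 0)
M(O, W) = O (M(O, W) = O + 0 = O)
m(f) = (-17 + f)/(2*f) (m(f) = (-17 + f)/((2*f)) = (-17 + f)*(1/(2*f)) = (-17 + f)/(2*f))
M(6, 5)*m(√(5 - 10)) = 6*((-17 + √(5 - 10))/(2*(√(5 - 10)))) = 6*((-17 + √(-5))/(2*(√(-5)))) = 6*((-17 + I*√5)/(2*((I*√5)))) = 6*((-I*√5/5)*(-17 + I*√5)/2) = 6*(-I*√5*(-17 + I*√5)/10) = -3*I*√5*(-17 + I*√5)/5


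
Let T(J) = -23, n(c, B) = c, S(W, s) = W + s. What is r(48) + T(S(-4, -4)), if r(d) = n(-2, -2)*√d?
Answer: -23 - 8*√3 ≈ -36.856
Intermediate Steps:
r(d) = -2*√d
r(48) + T(S(-4, -4)) = -8*√3 - 23 = -23 - 8*√3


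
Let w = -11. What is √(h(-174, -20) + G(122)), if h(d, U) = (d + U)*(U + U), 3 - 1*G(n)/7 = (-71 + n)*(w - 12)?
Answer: 2*√3998 ≈ 126.46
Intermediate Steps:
G(n) = -11410 + 161*n (G(n) = 21 - 7*(-71 + n)*(-11 - 12) = 21 - 7*(-71 + n)*(-23) = 21 - 7*(1633 - 23*n) = 21 + (-11431 + 161*n) = -11410 + 161*n)
h(d, U) = 2*U*(U + d) (h(d, U) = (U + d)*(2*U) = 2*U*(U + d))
√(h(-174, -20) + G(122)) = √(2*(-20)*(-20 - 174) + (-11410 + 161*122)) = √(2*(-20)*(-194) + (-11410 + 19642)) = √(7760 + 8232) = √15992 = 2*√3998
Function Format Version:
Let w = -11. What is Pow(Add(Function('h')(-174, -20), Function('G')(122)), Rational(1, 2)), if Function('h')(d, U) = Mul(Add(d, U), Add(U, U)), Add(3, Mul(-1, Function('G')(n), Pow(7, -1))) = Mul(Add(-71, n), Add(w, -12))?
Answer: Mul(2, Pow(3998, Rational(1, 2))) ≈ 126.46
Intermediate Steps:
Function('G')(n) = Add(-11410, Mul(161, n)) (Function('G')(n) = Add(21, Mul(-7, Mul(Add(-71, n), Add(-11, -12)))) = Add(21, Mul(-7, Mul(Add(-71, n), -23))) = Add(21, Mul(-7, Add(1633, Mul(-23, n)))) = Add(21, Add(-11431, Mul(161, n))) = Add(-11410, Mul(161, n)))
Function('h')(d, U) = Mul(2, U, Add(U, d)) (Function('h')(d, U) = Mul(Add(U, d), Mul(2, U)) = Mul(2, U, Add(U, d)))
Pow(Add(Function('h')(-174, -20), Function('G')(122)), Rational(1, 2)) = Pow(Add(Mul(2, -20, Add(-20, -174)), Add(-11410, Mul(161, 122))), Rational(1, 2)) = Pow(Add(Mul(2, -20, -194), Add(-11410, 19642)), Rational(1, 2)) = Pow(Add(7760, 8232), Rational(1, 2)) = Pow(15992, Rational(1, 2)) = Mul(2, Pow(3998, Rational(1, 2)))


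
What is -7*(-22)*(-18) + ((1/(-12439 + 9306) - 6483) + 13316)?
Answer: 12723112/3133 ≈ 4061.0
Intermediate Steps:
-7*(-22)*(-18) + ((1/(-12439 + 9306) - 6483) + 13316) = 154*(-18) + ((1/(-3133) - 6483) + 13316) = -2772 + ((-1/3133 - 6483) + 13316) = -2772 + (-20311240/3133 + 13316) = -2772 + 21407788/3133 = 12723112/3133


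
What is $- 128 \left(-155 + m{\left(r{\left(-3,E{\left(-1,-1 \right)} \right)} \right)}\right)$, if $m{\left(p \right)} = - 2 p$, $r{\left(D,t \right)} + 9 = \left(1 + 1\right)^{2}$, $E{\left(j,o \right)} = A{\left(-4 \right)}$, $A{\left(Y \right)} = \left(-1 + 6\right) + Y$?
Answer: $18560$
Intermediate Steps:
$A{\left(Y \right)} = 5 + Y$
$E{\left(j,o \right)} = 1$ ($E{\left(j,o \right)} = 5 - 4 = 1$)
$r{\left(D,t \right)} = -5$ ($r{\left(D,t \right)} = -9 + \left(1 + 1\right)^{2} = -9 + 2^{2} = -9 + 4 = -5$)
$- 128 \left(-155 + m{\left(r{\left(-3,E{\left(-1,-1 \right)} \right)} \right)}\right) = - 128 \left(-155 - -10\right) = - 128 \left(-155 + 10\right) = \left(-128\right) \left(-145\right) = 18560$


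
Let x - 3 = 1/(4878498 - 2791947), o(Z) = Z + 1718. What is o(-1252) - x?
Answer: 966073112/2086551 ≈ 463.00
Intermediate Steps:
o(Z) = 1718 + Z
x = 6259654/2086551 (x = 3 + 1/(4878498 - 2791947) = 3 + 1/2086551 = 6259654/2086551 ≈ 3.0000)
o(-1252) - x = (1718 - 1252) - 1*6259654/2086551 = 466 - 6259654/2086551 = 966073112/2086551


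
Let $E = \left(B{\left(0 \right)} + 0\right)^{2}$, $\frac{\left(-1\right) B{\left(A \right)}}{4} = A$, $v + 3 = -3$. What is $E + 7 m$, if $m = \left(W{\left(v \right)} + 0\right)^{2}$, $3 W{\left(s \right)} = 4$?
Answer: $\frac{112}{9} \approx 12.444$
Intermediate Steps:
$v = -6$ ($v = -3 - 3 = -6$)
$W{\left(s \right)} = \frac{4}{3}$ ($W{\left(s \right)} = \frac{1}{3} \cdot 4 = \frac{4}{3}$)
$B{\left(A \right)} = - 4 A$
$E = 0$ ($E = \left(\left(-4\right) 0 + 0\right)^{2} = \left(0 + 0\right)^{2} = 0^{2} = 0$)
$m = \frac{16}{9}$ ($m = \left(\frac{4}{3} + 0\right)^{2} = \left(\frac{4}{3}\right)^{2} = \frac{16}{9} \approx 1.7778$)
$E + 7 m = 0 + 7 \cdot \frac{16}{9} = 0 + \frac{112}{9} = \frac{112}{9}$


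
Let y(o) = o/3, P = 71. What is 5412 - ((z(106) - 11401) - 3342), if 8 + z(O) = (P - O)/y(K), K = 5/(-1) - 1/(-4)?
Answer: 382677/19 ≈ 20141.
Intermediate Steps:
K = -19/4 (K = 5*(-1) - 1*(-¼) = -5 + ¼ = -19/4 ≈ -4.7500)
y(o) = o/3 (y(o) = o*(⅓) = o/3)
z(O) = -1004/19 + 12*O/19 (z(O) = -8 + (71 - O)/(((⅓)*(-19/4))) = -8 + (71 - O)/(-19/12) = -8 + (71 - O)*(-12/19) = -8 + (-852/19 + 12*O/19) = -1004/19 + 12*O/19)
5412 - ((z(106) - 11401) - 3342) = 5412 - (((-1004/19 + (12/19)*106) - 11401) - 3342) = 5412 - (((-1004/19 + 1272/19) - 11401) - 3342) = 5412 - ((268/19 - 11401) - 3342) = 5412 - (-216351/19 - 3342) = 5412 - 1*(-279849/19) = 5412 + 279849/19 = 382677/19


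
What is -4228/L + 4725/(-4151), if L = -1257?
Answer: 1658729/745401 ≈ 2.2253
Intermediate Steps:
-4228/L + 4725/(-4151) = -4228/(-1257) + 4725/(-4151) = -4228*(-1/1257) + 4725*(-1/4151) = 4228/1257 - 675/593 = 1658729/745401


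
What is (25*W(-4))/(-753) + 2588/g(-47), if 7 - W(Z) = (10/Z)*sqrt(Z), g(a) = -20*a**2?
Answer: -2420066/8316885 - 125*I/753 ≈ -0.29098 - 0.166*I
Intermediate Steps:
W(Z) = 7 - 10/sqrt(Z) (W(Z) = 7 - 10/Z*sqrt(Z) = 7 - 10/sqrt(Z))
(25*W(-4))/(-753) + 2588/g(-47) = (25*(7 - (-5)*I))/(-753) + 2588/((-20*(-47)**2)) = (25*(7 - (-5)*I))*(-1/753) + 2588/((-20*2209)) = (25*(7 + 5*I))*(-1/753) + 2588/(-44180) = (175 + 125*I)*(-1/753) + 2588*(-1/44180) = (-175/753 - 125*I/753) - 647/11045 = -2420066/8316885 - 125*I/753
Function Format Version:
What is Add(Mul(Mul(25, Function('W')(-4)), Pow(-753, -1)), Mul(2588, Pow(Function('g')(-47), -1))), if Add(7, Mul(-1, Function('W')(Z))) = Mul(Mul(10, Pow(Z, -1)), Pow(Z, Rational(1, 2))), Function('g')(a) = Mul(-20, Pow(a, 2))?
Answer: Add(Rational(-2420066, 8316885), Mul(Rational(-125, 753), I)) ≈ Add(-0.29098, Mul(-0.16600, I))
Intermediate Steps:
Function('W')(Z) = Add(7, Mul(-10, Pow(Z, Rational(-1, 2)))) (Function('W')(Z) = Add(7, Mul(-1, Mul(Mul(10, Pow(Z, -1)), Pow(Z, Rational(1, 2))))) = Add(7, Mul(-1, Mul(10, Pow(Z, Rational(-1, 2))))) = Add(7, Mul(-10, Pow(Z, Rational(-1, 2)))))
Add(Mul(Mul(25, Function('W')(-4)), Pow(-753, -1)), Mul(2588, Pow(Function('g')(-47), -1))) = Add(Mul(Mul(25, Add(7, Mul(-10, Pow(-4, Rational(-1, 2))))), Pow(-753, -1)), Mul(2588, Pow(Mul(-20, Pow(-47, 2)), -1))) = Add(Mul(Mul(25, Add(7, Mul(-10, Mul(Rational(-1, 2), I)))), Rational(-1, 753)), Mul(2588, Pow(Mul(-20, 2209), -1))) = Add(Mul(Mul(25, Add(7, Mul(5, I))), Rational(-1, 753)), Mul(2588, Pow(-44180, -1))) = Add(Mul(Add(175, Mul(125, I)), Rational(-1, 753)), Mul(2588, Rational(-1, 44180))) = Add(Add(Rational(-175, 753), Mul(Rational(-125, 753), I)), Rational(-647, 11045)) = Add(Rational(-2420066, 8316885), Mul(Rational(-125, 753), I))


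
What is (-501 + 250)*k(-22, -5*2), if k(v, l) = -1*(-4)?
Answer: -1004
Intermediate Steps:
k(v, l) = 4
(-501 + 250)*k(-22, -5*2) = (-501 + 250)*4 = -251*4 = -1004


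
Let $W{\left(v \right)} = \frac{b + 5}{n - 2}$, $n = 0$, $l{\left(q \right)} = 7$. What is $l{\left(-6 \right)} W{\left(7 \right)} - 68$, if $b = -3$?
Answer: $-75$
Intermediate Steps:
$W{\left(v \right)} = -1$ ($W{\left(v \right)} = \frac{-3 + 5}{0 - 2} = \frac{2}{-2} = 2 \left(- \frac{1}{2}\right) = -1$)
$l{\left(-6 \right)} W{\left(7 \right)} - 68 = 7 \left(-1\right) - 68 = -7 - 68 = -75$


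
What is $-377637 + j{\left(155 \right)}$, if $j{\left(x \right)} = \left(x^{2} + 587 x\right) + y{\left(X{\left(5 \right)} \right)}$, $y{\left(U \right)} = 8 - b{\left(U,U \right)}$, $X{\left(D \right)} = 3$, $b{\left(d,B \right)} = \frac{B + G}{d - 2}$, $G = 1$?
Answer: $-262623$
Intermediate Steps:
$b{\left(d,B \right)} = \frac{1 + B}{-2 + d}$ ($b{\left(d,B \right)} = \frac{B + 1}{d - 2} = \frac{1 + B}{-2 + d}$)
$y{\left(U \right)} = 8 - \frac{1 + U}{-2 + U}$
$j{\left(x \right)} = 4 + x^{2} + 587 x$ ($j{\left(x \right)} = \left(x^{2} + 587 x\right) + \frac{-17 + 7 \cdot 3}{-2 + 3} = \left(x^{2} + 587 x\right) + \frac{-17 + 21}{1} = \left(x^{2} + 587 x\right) + 1 \cdot 4 = \left(x^{2} + 587 x\right) + 4 = 4 + x^{2} + 587 x$)
$-377637 + j{\left(155 \right)} = -377637 + \left(4 + 155^{2} + 587 \cdot 155\right) = -377637 + \left(4 + 24025 + 90985\right) = -377637 + 115014 = -262623$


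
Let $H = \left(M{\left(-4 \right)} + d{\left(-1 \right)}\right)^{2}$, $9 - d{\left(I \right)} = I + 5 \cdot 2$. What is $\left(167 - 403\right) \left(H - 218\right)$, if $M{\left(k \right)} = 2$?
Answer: $50504$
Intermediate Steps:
$d{\left(I \right)} = -1 - I$ ($d{\left(I \right)} = 9 - \left(I + 5 \cdot 2\right) = 9 - \left(I + 10\right) = 9 - \left(10 + I\right) = -1 - I$)
$H = 4$ ($H = \left(2 - 0\right)^{2} = \left(2 + \left(-1 + 1\right)\right)^{2} = \left(2 + 0\right)^{2} = 2^{2} = 4$)
$\left(167 - 403\right) \left(H - 218\right) = \left(167 - 403\right) \left(4 - 218\right) = \left(-236\right) \left(-214\right) = 50504$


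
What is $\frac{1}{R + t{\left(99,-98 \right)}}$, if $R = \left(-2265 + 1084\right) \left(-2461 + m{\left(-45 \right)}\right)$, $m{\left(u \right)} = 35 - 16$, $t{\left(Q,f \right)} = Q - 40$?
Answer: $\frac{1}{2884061} \approx 3.4673 \cdot 10^{-7}$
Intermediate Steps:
$t{\left(Q,f \right)} = -40 + Q$
$m{\left(u \right)} = 19$
$R = 2884002$ ($R = \left(-2265 + 1084\right) \left(-2461 + 19\right) = \left(-1181\right) \left(-2442\right) = 2884002$)
$\frac{1}{R + t{\left(99,-98 \right)}} = \frac{1}{2884002 + \left(-40 + 99\right)} = \frac{1}{2884002 + 59} = \frac{1}{2884061}$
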